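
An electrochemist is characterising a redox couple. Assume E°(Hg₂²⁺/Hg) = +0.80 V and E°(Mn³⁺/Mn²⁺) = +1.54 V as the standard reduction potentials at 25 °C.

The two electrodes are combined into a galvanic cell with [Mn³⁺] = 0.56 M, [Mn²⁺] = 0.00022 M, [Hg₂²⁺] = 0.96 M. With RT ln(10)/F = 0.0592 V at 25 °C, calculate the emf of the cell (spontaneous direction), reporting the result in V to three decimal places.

+0.942 V

Mn³⁺/Mn²⁺ is the cathode (higher E°), Hg₂²⁺/Hg the anode: E°cell = +1.54 − (+0.80) = +0.74 V, n = 2.
Overall: 2 Mn³⁺(aq) + 2 Hg(l) → 2 Mn²⁺(aq) + Hg₂²⁺(aq)
Q = [Mn²⁺]^2·[Hg₂²⁺] / ([Mn³⁺]^2); log Q = -6.829.
E = E° − (0.0592/n) log Q = +0.74 − (0.0592/2)(-6.829) = +0.942 V.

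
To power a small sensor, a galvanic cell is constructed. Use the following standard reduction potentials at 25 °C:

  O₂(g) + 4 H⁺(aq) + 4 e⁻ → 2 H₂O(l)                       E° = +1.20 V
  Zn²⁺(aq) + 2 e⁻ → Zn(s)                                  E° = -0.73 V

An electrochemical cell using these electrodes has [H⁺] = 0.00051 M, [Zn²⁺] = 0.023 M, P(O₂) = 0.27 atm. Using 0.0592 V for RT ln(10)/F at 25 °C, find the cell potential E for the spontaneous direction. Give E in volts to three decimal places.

+1.775 V

O₂/H₂O is the cathode (higher E°), Zn²⁺/Zn the anode: E°cell = +1.20 − (-0.73) = +1.93 V, n = 4.
Overall: O₂(g) + 4 H⁺(aq) + 2 Zn(s) → 2 H₂O(l) + 2 Zn²⁺(aq)
Q = [Zn²⁺]^2 / (P(O₂)·[H⁺]^4); log Q = 10.462.
E = E° − (0.0592/n) log Q = +1.93 − (0.0592/4)(10.462) = +1.775 V.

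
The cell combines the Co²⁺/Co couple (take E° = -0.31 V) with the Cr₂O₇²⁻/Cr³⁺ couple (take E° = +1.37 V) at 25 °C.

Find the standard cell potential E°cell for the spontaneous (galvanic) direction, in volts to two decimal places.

The Cr₂O₇²⁻/Cr³⁺ couple has the higher reduction potential, so it is the cathode; Co²⁺/Co is oxidised at the anode.
E°cell = E°(cathode) − E°(anode) = (+1.37) − (-0.31) = +1.68 V.
Since E°cell > 0, the reaction is spontaneous under standard conditions.

+1.68 V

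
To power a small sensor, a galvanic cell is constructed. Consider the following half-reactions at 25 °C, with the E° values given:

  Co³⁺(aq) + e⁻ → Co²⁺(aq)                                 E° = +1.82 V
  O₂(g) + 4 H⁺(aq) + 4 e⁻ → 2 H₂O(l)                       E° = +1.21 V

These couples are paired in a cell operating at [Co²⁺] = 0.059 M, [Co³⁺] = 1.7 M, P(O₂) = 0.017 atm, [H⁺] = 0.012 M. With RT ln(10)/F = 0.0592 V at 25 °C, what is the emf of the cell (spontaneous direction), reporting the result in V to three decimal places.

+0.836 V

Co³⁺/Co²⁺ is the cathode (higher E°), O₂/H₂O the anode: E°cell = +1.82 − (+1.21) = +0.61 V, n = 4.
Overall: 4 Co³⁺(aq) + 2 H₂O(l) → 4 Co²⁺(aq) + O₂(g) + 4 H⁺(aq)
Q = [Co²⁺]^4·P(O₂)·[H⁺]^4 / ([Co³⁺]^4); log Q = -15.291.
E = E° − (0.0592/n) log Q = +0.61 − (0.0592/4)(-15.291) = +0.836 V.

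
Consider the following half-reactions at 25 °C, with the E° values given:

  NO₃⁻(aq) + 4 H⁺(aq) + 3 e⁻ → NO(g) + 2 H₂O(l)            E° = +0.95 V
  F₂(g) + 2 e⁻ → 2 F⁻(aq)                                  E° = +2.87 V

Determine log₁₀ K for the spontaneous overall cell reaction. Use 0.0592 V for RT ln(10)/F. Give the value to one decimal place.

Cathode: F₂/F⁻; anode: NO₃⁻/NO. E°cell = +1.92 V, n = 6.
log K = nE°cell / 0.0592 = (6)(+1.92) / 0.0592 = 194.6.

194.6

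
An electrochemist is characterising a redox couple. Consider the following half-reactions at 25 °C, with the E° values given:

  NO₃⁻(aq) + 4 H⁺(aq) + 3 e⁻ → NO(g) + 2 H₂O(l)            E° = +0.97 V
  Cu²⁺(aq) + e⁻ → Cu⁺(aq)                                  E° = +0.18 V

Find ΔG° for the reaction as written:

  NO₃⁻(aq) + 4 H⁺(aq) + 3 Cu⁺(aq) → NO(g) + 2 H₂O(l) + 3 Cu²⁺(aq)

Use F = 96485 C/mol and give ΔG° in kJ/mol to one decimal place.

-228.7 kJ/mol

As written, NO₃⁻/NO is reduced (cathode) and Cu²⁺/Cu⁺ is oxidised (anode), so E°cell = (+0.97) − (+0.18) = +0.79 V.
Balancing electrons gives n = 3.
ΔG° = −nFE° = −(3)(96485)(+0.79) = -228,669 J = -228.7 kJ/mol.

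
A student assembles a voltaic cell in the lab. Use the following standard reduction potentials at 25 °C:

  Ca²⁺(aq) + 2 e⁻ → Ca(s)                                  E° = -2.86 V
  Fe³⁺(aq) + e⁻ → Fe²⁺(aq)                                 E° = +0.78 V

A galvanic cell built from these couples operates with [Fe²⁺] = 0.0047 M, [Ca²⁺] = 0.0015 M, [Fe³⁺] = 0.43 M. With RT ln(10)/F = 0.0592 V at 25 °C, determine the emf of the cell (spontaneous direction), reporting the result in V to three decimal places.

+3.840 V

Fe³⁺/Fe²⁺ is the cathode (higher E°), Ca²⁺/Ca the anode: E°cell = +0.78 − (-2.86) = +3.64 V, n = 2.
Overall: 2 Fe³⁺(aq) + Ca(s) → 2 Fe²⁺(aq) + Ca²⁺(aq)
Q = [Fe²⁺]^2·[Ca²⁺] / ([Fe³⁺]^2); log Q = -6.747.
E = E° − (0.0592/n) log Q = +3.64 − (0.0592/2)(-6.747) = +3.840 V.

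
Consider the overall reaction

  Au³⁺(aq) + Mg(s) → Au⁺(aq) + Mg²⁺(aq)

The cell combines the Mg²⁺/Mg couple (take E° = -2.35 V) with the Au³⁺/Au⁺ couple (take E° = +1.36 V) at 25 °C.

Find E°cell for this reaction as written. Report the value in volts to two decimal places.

The Au³⁺/Au⁺ couple has the higher reduction potential, so it is the cathode; Mg²⁺/Mg is oxidised at the anode.
E°cell = E°(cathode) − E°(anode) = (+1.36) − (-2.35) = +3.71 V.

+3.71 V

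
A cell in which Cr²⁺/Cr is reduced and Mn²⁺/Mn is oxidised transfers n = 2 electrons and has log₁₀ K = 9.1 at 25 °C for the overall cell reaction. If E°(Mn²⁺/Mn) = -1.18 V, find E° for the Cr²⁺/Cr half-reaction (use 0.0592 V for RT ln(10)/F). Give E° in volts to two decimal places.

-0.91 V

E°cell = (0.0592/n)·log K = (0.0592/2)(9.1) = +0.269 V.
Since Cr²⁺/Cr is the cathode and Mn²⁺/Mn the anode, E°cell = E°(Cr²⁺/Cr) − E°(Mn²⁺/Mn).
So E°(Cr²⁺/Cr) = E°cell + E°(Mn²⁺/Mn) = +0.269 + (-1.18) = -0.91 V.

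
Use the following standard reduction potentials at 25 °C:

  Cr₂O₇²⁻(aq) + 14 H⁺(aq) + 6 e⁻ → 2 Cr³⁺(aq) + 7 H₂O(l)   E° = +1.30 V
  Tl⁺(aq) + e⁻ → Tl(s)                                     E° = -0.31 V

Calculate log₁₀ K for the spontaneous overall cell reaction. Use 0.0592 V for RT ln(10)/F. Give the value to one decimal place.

Cathode: Cr₂O₇²⁻/Cr³⁺; anode: Tl⁺/Tl. E°cell = +1.61 V, n = 6.
log K = nE°cell / 0.0592 = (6)(+1.61) / 0.0592 = 163.2.

163.2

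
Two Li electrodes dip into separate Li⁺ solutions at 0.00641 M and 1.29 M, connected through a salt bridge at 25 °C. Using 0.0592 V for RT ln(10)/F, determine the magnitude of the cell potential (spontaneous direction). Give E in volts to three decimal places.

For a concentration cell E°cell = 0. The 1.29 M side is the cathode (reduction is favoured where [Li⁺] is higher).
With n = 1, E = −(0.0592/1) log([Li⁺]ₐₙ/[Li⁺]꜀ₐₜ) = −(0.0592/1) log(0.00641/1.29) = −(0.0592/1)(-2.304) = +0.136 V.

+0.136 V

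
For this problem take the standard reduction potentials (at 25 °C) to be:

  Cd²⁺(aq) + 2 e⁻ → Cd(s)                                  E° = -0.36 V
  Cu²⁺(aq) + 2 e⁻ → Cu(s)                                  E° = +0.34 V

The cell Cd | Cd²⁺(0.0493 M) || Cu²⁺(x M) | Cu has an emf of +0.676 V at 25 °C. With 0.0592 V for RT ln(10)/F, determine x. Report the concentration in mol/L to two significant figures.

Cu²⁺/Cu is the cathode, Cd²⁺/Cd the anode: E°cell = +0.70 V, n = 2.
Overall reaction: Cu²⁺(aq) + Cd(s) → Cu(s) + Cd²⁺(aq); Q = [Cd²⁺]^1/[Cu²⁺]^1.
From E = E° − (0.0592/n) log Q: log Q = (E° − E)·n/0.0592 = (+0.70 − (+0.676))·2/0.0592 = 0.8108.
So 1·log[Cu²⁺] = 1·log(0.0493) − log Q = -1.3072 − (0.8108) = -2.1180; [Cu²⁺] = 10^(-2.1180) ≈ 0.0076 M.

0.0076 M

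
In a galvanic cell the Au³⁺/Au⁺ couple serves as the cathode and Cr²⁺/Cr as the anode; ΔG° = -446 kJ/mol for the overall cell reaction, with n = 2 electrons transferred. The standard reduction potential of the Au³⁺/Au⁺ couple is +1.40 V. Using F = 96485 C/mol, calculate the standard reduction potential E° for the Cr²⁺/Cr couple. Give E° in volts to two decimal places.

-0.91 V

E°cell = −ΔG°/(nF) = −(-446×10³)/((2)(96485)) = +2.311 V.
Since Au³⁺/Au⁺ is the cathode and Cr²⁺/Cr the anode, E°cell = E°(Au³⁺/Au⁺) − E°(Cr²⁺/Cr).
So E°(Cr²⁺/Cr) = E°(Au³⁺/Au⁺) − E°cell = (+1.40) − (+2.311) = -0.91 V.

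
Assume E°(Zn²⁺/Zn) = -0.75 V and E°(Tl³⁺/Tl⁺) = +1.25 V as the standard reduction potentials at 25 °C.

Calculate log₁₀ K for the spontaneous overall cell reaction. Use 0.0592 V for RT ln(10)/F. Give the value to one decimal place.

Cathode: Tl³⁺/Tl⁺; anode: Zn²⁺/Zn. E°cell = +2.00 V, n = 2.
log K = nE°cell / 0.0592 = (2)(+2.00) / 0.0592 = 67.6.

67.6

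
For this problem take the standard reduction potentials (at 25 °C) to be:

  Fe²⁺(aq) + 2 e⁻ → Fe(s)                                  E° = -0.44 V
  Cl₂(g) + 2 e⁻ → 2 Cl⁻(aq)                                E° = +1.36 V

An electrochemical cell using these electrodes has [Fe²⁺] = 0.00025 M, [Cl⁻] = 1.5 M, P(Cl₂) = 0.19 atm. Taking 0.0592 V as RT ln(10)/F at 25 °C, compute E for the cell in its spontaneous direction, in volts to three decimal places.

Cl₂/Cl⁻ is the cathode (higher E°), Fe²⁺/Fe the anode: E°cell = +1.36 − (-0.44) = +1.80 V, n = 2.
Overall: Cl₂(g) + Fe(s) → 2 Cl⁻(aq) + Fe²⁺(aq)
Q = [Cl⁻]^2·[Fe²⁺] / (P(Cl₂)); log Q = -2.529.
E = E° − (0.0592/n) log Q = +1.80 − (0.0592/2)(-2.529) = +1.875 V.

+1.875 V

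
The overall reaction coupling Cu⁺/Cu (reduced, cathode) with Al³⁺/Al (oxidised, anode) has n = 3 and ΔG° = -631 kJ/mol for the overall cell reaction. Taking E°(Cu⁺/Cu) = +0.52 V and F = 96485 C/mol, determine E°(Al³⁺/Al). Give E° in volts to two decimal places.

E°cell = −ΔG°/(nF) = −(-631×10³)/((3)(96485)) = +2.180 V.
Since Cu⁺/Cu is the cathode and Al³⁺/Al the anode, E°cell = E°(Cu⁺/Cu) − E°(Al³⁺/Al).
So E°(Al³⁺/Al) = E°(Cu⁺/Cu) − E°cell = (+0.52) − (+2.180) = -1.66 V.

-1.66 V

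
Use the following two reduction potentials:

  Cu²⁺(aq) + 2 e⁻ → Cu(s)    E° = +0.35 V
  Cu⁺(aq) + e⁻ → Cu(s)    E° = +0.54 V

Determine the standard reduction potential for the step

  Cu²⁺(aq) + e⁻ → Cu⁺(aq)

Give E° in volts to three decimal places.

+0.160 V

Sequential free energies add, so n₃E°₃ = n₁E°₁ + n₂E°₂.
With n₃ = 2, and the known step contributing 1×(+0.54) V, the unknown satisfies 1·E° = 2×(+0.35) − 1×(+0.54) = +0.160.
E° = +0.160 / 1 = +0.160 V.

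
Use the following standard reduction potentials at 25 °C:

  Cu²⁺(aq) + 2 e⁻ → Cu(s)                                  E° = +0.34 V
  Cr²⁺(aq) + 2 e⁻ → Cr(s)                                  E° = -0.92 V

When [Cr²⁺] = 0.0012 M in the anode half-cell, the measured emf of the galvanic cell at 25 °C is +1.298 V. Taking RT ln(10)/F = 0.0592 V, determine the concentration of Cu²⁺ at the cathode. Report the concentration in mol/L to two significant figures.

0.023 M

Cu²⁺/Cu is the cathode, Cr²⁺/Cr the anode: E°cell = +1.26 V, n = 2.
Overall reaction: Cu²⁺(aq) + Cr(s) → Cu(s) + Cr²⁺(aq); Q = [Cr²⁺]^1/[Cu²⁺]^1.
From E = E° − (0.0592/n) log Q: log Q = (E° − E)·n/0.0592 = (+1.26 − (+1.298))·2/0.0592 = -1.2838.
So 1·log[Cu²⁺] = 1·log(0.0012) − log Q = -2.9208 − (-1.2838) = -1.6370; [Cu²⁺] = 10^(-1.6370) ≈ 0.023 M.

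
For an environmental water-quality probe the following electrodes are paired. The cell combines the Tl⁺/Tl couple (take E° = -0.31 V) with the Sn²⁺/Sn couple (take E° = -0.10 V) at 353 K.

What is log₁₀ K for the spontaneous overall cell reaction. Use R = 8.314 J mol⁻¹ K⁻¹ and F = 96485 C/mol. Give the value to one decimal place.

6.0

Cathode: Sn²⁺/Sn; anode: Tl⁺/Tl. E°cell = (-0.10) − (-0.31) = +0.21 V, with n = 2.
ΔG° = −nFE° = −RT ln K, so ln K = nFE°/(RT) = (2)(96485)(+0.21) / ((8.314)(353)) = 13.808.
log₁₀ K = 13.808 / ln 10 = 6.0.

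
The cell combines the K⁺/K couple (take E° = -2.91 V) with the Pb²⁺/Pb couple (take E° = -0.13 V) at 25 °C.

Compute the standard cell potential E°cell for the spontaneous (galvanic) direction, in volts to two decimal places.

The Pb²⁺/Pb couple has the higher reduction potential, so it is the cathode; K⁺/K is oxidised at the anode.
E°cell = E°(cathode) − E°(anode) = (-0.13) − (-2.91) = +2.78 V.

+2.78 V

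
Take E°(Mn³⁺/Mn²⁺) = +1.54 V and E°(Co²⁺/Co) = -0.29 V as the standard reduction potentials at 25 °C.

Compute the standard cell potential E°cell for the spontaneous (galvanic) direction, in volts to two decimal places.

+1.83 V

The Mn³⁺/Mn²⁺ couple has the higher reduction potential, so it is the cathode; Co²⁺/Co is oxidised at the anode.
E°cell = E°(cathode) − E°(anode) = (+1.54) − (-0.29) = +1.83 V.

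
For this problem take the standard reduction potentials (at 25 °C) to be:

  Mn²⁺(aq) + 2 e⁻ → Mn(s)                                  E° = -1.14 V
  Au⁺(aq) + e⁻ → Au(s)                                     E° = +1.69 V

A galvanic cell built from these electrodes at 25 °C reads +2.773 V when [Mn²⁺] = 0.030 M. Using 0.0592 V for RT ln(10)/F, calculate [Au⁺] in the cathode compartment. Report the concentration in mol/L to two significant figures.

Au⁺/Au is the cathode, Mn²⁺/Mn the anode: E°cell = +2.83 V, n = 2.
Overall reaction: 2 Au⁺(aq) + Mn(s) → 2 Au(s) + Mn²⁺(aq); Q = [Mn²⁺]^1/[Au⁺]^2.
From E = E° − (0.0592/n) log Q: log Q = (E° − E)·n/0.0592 = (+2.83 − (+2.773))·2/0.0592 = 1.9257.
So 2·log[Au⁺] = 1·log(0.03) − log Q = -1.5229 − (1.9257) = -3.4486; log[Au⁺] = -3.4486 / 2 = -1.7243; [Au⁺] = 10^(-1.7243) ≈ 0.019 M.

0.019 M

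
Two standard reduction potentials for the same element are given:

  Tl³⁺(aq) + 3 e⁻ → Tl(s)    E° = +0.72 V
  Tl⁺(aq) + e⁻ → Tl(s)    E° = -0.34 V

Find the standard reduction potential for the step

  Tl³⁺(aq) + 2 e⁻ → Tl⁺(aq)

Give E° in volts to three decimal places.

+1.250 V

Sequential free energies add, so n₃E°₃ = n₁E°₁ + n₂E°₂.
With n₃ = 3, and the known step contributing 1×(-0.34) V, the unknown satisfies 2·E° = 3×(+0.72) − 1×(-0.34) = +2.500.
E° = +2.500 / 2 = +1.250 V.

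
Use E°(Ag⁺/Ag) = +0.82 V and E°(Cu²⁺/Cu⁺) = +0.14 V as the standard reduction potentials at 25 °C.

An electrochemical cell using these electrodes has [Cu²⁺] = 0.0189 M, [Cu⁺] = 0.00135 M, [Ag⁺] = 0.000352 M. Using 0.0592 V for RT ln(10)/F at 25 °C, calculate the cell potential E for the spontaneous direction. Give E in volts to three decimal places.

Ag⁺/Ag is the cathode (higher E°), Cu²⁺/Cu⁺ the anode: E°cell = +0.82 − (+0.14) = +0.68 V, n = 1.
Overall: Ag⁺(aq) + Cu⁺(aq) → Ag(s) + Cu²⁺(aq)
Q = [Cu²⁺] / ([Ag⁺]·[Cu⁺]); log Q = 4.600.
E = E° − (0.0592/n) log Q = +0.68 − (0.0592/1)(4.600) = +0.408 V.

+0.408 V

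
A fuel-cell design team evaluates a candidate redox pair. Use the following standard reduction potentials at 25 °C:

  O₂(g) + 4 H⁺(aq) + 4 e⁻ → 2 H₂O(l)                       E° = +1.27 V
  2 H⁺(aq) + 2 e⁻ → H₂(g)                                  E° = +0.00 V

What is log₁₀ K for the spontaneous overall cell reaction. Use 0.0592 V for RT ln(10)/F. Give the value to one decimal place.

Cathode: O₂/H₂O; anode: H⁺/H₂. E°cell = +1.27 V, n = 4.
log K = nE°cell / 0.0592 = (4)(+1.27) / 0.0592 = 85.8.

85.8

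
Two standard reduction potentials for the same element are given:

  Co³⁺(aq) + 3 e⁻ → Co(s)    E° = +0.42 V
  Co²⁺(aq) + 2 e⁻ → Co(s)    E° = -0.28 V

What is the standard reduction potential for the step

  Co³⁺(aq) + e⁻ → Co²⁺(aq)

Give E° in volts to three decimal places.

Sequential free energies add, so n₃E°₃ = n₁E°₁ + n₂E°₂.
With n₃ = 3, and the known step contributing 2×(-0.28) V, the unknown satisfies 1·E° = 3×(+0.42) − 2×(-0.28) = +1.820.
E° = +1.820 / 1 = +1.820 V.

+1.820 V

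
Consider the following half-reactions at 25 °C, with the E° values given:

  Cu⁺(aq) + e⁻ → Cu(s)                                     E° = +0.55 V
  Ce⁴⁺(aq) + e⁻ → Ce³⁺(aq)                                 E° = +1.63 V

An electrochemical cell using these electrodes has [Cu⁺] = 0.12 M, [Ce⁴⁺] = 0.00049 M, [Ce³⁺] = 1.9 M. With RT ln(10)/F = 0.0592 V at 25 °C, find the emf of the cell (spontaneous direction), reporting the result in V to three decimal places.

Ce⁴⁺/Ce³⁺ is the cathode (higher E°), Cu⁺/Cu the anode: E°cell = +1.63 − (+0.55) = +1.08 V, n = 1.
Overall: Ce⁴⁺(aq) + Cu(s) → Ce³⁺(aq) + Cu⁺(aq)
Q = [Ce³⁺]·[Cu⁺] / ([Ce⁴⁺]); log Q = 2.668.
E = E° − (0.0592/n) log Q = +1.08 − (0.0592/1)(2.668) = +0.922 V.

+0.922 V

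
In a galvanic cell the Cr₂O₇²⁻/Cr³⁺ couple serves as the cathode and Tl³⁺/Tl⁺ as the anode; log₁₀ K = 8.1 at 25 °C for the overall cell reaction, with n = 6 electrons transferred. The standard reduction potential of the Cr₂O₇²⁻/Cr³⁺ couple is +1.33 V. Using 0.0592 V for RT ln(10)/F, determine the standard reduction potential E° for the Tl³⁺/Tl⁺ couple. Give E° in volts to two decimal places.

+1.25 V

E°cell = (0.0592/n)·log K = (0.0592/6)(8.1) = +0.080 V.
Since Cr₂O₇²⁻/Cr³⁺ is the cathode and Tl³⁺/Tl⁺ the anode, E°cell = E°(Cr₂O₇²⁻/Cr³⁺) − E°(Tl³⁺/Tl⁺).
So E°(Tl³⁺/Tl⁺) = E°(Cr₂O₇²⁻/Cr³⁺) − E°cell = (+1.33) − (+0.080) = +1.25 V.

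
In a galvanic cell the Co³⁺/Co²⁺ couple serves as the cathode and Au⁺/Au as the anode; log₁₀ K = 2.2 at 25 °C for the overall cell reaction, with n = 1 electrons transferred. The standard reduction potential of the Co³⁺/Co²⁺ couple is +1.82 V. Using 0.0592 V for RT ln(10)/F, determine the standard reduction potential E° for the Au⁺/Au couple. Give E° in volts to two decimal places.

E°cell = (0.0592/n)·log K = (0.0592/1)(2.2) = +0.130 V.
Since Co³⁺/Co²⁺ is the cathode and Au⁺/Au the anode, E°cell = E°(Co³⁺/Co²⁺) − E°(Au⁺/Au).
So E°(Au⁺/Au) = E°(Co³⁺/Co²⁺) − E°cell = (+1.82) − (+0.130) = +1.69 V.

+1.69 V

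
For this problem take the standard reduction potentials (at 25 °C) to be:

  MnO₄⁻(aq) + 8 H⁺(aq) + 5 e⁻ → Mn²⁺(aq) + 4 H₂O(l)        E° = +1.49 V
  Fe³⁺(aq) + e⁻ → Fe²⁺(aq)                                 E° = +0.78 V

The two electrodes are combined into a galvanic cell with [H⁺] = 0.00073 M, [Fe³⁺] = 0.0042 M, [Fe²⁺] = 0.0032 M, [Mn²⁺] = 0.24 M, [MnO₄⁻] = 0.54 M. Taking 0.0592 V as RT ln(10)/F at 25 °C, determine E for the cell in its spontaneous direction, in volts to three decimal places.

MnO₄⁻/Mn²⁺ is the cathode (higher E°), Fe³⁺/Fe²⁺ the anode: E°cell = +1.49 − (+0.78) = +0.71 V, n = 5.
Overall: MnO₄⁻(aq) + 8 H⁺(aq) + 5 Fe²⁺(aq) → Mn²⁺(aq) + 4 H₂O(l) + 5 Fe³⁺(aq)
Q = [Mn²⁺]·[Fe³⁺]^5 / ([MnO₄⁻]·[H⁺]^8·[Fe²⁺]^5); log Q = 25.332.
E = E° − (0.0592/n) log Q = +0.71 − (0.0592/5)(25.332) = +0.410 V.

+0.410 V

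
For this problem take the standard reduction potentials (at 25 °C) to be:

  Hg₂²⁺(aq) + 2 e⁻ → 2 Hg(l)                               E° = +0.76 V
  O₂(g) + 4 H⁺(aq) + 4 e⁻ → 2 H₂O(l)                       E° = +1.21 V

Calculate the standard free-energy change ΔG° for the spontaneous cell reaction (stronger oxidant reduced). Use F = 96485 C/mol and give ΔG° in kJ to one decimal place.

-173.7 kJ

O₂/H₂O (E° = +1.21 V) is the cathode; Hg₂²⁺/Hg (E° = +0.76 V) is the anode, so E°cell = +0.45 V.
Balancing electrons gives n = 4 (lcm of 4 and 2).
ΔG° = −nFE° = −(4)(96485)(+0.45) = -173,673 J = -173.7 kJ.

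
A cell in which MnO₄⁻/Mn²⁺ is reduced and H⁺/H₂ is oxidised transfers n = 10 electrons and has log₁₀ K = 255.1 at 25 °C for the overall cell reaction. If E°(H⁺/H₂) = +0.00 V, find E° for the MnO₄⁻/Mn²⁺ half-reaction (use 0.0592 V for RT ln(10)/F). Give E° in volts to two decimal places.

+1.51 V

E°cell = (0.0592/n)·log K = (0.0592/10)(255.1) = +1.510 V.
Since MnO₄⁻/Mn²⁺ is the cathode and H⁺/H₂ the anode, E°cell = E°(MnO₄⁻/Mn²⁺) − E°(H⁺/H₂).
So E°(MnO₄⁻/Mn²⁺) = E°cell + E°(H⁺/H₂) = +1.510 + (+0.00) = +1.51 V.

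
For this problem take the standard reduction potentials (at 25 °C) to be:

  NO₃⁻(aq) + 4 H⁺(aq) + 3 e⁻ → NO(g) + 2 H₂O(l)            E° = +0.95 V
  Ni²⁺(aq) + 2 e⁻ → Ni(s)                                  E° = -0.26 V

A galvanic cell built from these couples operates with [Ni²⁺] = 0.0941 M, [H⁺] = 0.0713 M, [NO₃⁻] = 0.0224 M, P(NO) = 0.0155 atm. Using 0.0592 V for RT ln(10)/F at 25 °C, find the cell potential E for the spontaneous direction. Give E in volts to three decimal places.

+1.153 V

NO₃⁻/NO is the cathode (higher E°), Ni²⁺/Ni the anode: E°cell = +0.95 − (-0.26) = +1.21 V, n = 6.
Overall: 2 NO₃⁻(aq) + 8 H⁺(aq) + 3 Ni(s) → 2 NO(g) + 4 H₂O(l) + 3 Ni²⁺(aq)
Q = P(NO)^2·[Ni²⁺]^3 / ([NO₃⁻]^2·[H⁺]^8); log Q = 5.776.
E = E° − (0.0592/n) log Q = +1.21 − (0.0592/6)(5.776) = +1.153 V.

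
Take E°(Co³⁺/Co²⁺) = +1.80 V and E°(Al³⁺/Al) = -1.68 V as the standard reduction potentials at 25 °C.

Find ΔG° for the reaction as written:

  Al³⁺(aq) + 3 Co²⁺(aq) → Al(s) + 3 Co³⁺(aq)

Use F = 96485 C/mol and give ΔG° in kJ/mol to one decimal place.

+1007.3 kJ/mol

As written, Al³⁺/Al is reduced (cathode) and Co³⁺/Co²⁺ is oxidised (anode), so E°cell = (-1.68) − (+1.80) = -3.48 V.
Balancing electrons gives n = 3.
ΔG° = −nFE° = −(3)(96485)(-3.48) = 1,007,303 J = +1007.3 kJ/mol.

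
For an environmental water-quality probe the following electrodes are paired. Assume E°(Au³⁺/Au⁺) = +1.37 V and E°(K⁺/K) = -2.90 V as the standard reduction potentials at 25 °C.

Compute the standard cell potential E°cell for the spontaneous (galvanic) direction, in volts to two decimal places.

+4.27 V

The Au³⁺/Au⁺ couple has the higher reduction potential, so it is the cathode; K⁺/K is oxidised at the anode.
E°cell = E°(cathode) − E°(anode) = (+1.37) − (-2.90) = +4.27 V.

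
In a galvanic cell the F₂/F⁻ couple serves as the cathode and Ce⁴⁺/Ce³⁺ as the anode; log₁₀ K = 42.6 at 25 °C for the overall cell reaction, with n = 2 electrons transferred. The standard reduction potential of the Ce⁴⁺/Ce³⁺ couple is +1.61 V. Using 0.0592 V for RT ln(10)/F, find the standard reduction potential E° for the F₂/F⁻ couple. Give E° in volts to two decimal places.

+2.87 V

E°cell = (0.0592/n)·log K = (0.0592/2)(42.6) = +1.261 V.
Since F₂/F⁻ is the cathode and Ce⁴⁺/Ce³⁺ the anode, E°cell = E°(F₂/F⁻) − E°(Ce⁴⁺/Ce³⁺).
So E°(F₂/F⁻) = E°cell + E°(Ce⁴⁺/Ce³⁺) = +1.261 + (+1.61) = +2.87 V.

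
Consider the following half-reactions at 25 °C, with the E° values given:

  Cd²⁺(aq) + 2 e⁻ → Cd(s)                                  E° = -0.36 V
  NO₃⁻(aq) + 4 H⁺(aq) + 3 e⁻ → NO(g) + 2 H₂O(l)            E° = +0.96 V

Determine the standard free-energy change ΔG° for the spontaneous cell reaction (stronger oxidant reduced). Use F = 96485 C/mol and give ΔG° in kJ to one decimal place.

NO₃⁻/NO (E° = +0.96 V) is the cathode; Cd²⁺/Cd (E° = -0.36 V) is the anode, so E°cell = +1.32 V.
Balancing electrons gives n = 6 (lcm of 3 and 2).
ΔG° = −nFE° = −(6)(96485)(+1.32) = -764,161 J = -764.2 kJ.

-764.2 kJ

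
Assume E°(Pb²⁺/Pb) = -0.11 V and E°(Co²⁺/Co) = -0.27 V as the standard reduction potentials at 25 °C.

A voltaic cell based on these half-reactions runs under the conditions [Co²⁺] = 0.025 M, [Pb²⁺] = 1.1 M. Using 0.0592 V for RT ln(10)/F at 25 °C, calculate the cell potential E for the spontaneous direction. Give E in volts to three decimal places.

+0.209 V

Pb²⁺/Pb is the cathode (higher E°), Co²⁺/Co the anode: E°cell = -0.11 − (-0.27) = +0.16 V, n = 2.
Overall: Pb²⁺(aq) + Co(s) → Pb(s) + Co²⁺(aq)
Q = [Co²⁺] / ([Pb²⁺]); log Q = -1.643.
E = E° − (0.0592/n) log Q = +0.16 − (0.0592/2)(-1.643) = +0.209 V.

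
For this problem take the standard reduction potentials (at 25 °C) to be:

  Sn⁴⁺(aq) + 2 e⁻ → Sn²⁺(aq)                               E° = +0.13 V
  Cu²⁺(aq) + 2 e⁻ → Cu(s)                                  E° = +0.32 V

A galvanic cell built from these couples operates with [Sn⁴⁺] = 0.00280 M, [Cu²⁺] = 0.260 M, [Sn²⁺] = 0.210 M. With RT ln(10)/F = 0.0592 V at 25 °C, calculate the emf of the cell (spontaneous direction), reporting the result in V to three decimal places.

+0.228 V

Cu²⁺/Cu is the cathode (higher E°), Sn⁴⁺/Sn²⁺ the anode: E°cell = +0.32 − (+0.13) = +0.19 V, n = 2.
Overall: Cu²⁺(aq) + Sn²⁺(aq) → Cu(s) + Sn⁴⁺(aq)
Q = [Sn⁴⁺] / ([Cu²⁺]·[Sn²⁺]); log Q = -1.290.
E = E° − (0.0592/n) log Q = +0.19 − (0.0592/2)(-1.290) = +0.228 V.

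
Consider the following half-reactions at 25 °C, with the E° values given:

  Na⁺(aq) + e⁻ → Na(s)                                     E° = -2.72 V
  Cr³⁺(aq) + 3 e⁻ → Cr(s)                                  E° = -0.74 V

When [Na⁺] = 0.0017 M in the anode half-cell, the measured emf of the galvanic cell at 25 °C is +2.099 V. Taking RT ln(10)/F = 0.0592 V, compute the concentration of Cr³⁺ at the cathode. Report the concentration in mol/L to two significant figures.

Cr³⁺/Cr is the cathode, Na⁺/Na the anode: E°cell = +1.98 V, n = 3.
Overall reaction: Cr³⁺(aq) + 3 Na(s) → Cr(s) + 3 Na⁺(aq); Q = [Na⁺]^3/[Cr³⁺]^1.
From E = E° − (0.0592/n) log Q: log Q = (E° − E)·n/0.0592 = (+1.98 − (+2.099))·3/0.0592 = -6.0304.
So 1·log[Cr³⁺] = 3·log(0.0017) − log Q = -8.3087 − (-6.0304) = -2.2783; [Cr³⁺] = 10^(-2.2783) ≈ 0.0053 M.

0.0053 M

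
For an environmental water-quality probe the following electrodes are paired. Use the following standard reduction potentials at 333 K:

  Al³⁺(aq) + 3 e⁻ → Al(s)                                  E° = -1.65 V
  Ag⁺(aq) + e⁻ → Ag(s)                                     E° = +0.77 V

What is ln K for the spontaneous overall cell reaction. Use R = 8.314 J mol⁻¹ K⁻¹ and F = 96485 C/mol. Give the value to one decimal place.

253.0

Cathode: Ag⁺/Ag; anode: Al³⁺/Al. E°cell = (+0.77) − (-1.65) = +2.42 V, with n = 3.
ΔG° = −nFE° = −RT ln K, so ln K = nFE°/(RT) = (3)(96485)(+2.42) / ((8.314)(333)) = 253.013.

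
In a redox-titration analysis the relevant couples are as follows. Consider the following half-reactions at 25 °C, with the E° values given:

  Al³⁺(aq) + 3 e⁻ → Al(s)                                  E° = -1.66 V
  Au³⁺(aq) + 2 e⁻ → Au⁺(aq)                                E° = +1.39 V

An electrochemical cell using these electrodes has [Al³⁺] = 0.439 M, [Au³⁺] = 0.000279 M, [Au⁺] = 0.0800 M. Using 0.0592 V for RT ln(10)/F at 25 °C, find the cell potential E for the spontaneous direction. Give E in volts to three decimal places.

+2.984 V

Au³⁺/Au⁺ is the cathode (higher E°), Al³⁺/Al the anode: E°cell = +1.39 − (-1.66) = +3.05 V, n = 6.
Overall: 3 Au³⁺(aq) + 2 Al(s) → 3 Au⁺(aq) + 2 Al³⁺(aq)
Q = [Au⁺]^3·[Al³⁺]^2 / ([Au³⁺]^3); log Q = 6.657.
E = E° − (0.0592/n) log Q = +3.05 − (0.0592/6)(6.657) = +2.984 V.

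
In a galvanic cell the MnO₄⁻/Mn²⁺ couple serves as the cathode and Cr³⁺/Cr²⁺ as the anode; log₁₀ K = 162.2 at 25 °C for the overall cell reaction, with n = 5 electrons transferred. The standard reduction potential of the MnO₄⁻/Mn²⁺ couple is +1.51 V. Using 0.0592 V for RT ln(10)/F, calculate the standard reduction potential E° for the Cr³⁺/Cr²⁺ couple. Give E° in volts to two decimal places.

E°cell = (0.0592/n)·log K = (0.0592/5)(162.2) = +1.920 V.
Since MnO₄⁻/Mn²⁺ is the cathode and Cr³⁺/Cr²⁺ the anode, E°cell = E°(MnO₄⁻/Mn²⁺) − E°(Cr³⁺/Cr²⁺).
So E°(Cr³⁺/Cr²⁺) = E°(MnO₄⁻/Mn²⁺) − E°cell = (+1.51) − (+1.920) = -0.41 V.

-0.41 V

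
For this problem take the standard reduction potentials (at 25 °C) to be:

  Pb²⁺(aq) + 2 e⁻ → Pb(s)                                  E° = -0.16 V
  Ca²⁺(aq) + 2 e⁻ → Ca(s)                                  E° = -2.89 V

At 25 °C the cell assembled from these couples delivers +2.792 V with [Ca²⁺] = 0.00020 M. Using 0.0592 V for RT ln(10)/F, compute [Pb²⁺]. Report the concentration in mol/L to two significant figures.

Pb²⁺/Pb is the cathode, Ca²⁺/Ca the anode: E°cell = +2.73 V, n = 2.
Overall reaction: Pb²⁺(aq) + Ca(s) → Pb(s) + Ca²⁺(aq); Q = [Ca²⁺]^1/[Pb²⁺]^1.
From E = E° − (0.0592/n) log Q: log Q = (E° − E)·n/0.0592 = (+2.73 − (+2.792))·2/0.0592 = -2.0946.
So 1·log[Pb²⁺] = 1·log(0.0002) − log Q = -3.6990 − (-2.0946) = -1.6044; [Pb²⁺] = 10^(-1.6044) ≈ 0.025 M.

0.025 M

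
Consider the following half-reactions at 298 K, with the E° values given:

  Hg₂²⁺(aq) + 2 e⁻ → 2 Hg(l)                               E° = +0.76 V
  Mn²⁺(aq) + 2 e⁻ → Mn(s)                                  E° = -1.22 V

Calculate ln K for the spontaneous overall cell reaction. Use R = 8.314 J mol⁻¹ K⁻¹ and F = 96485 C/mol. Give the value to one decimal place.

154.2

Cathode: Hg₂²⁺/Hg; anode: Mn²⁺/Mn. E°cell = (+0.76) − (-1.22) = +1.98 V, with n = 2.
ΔG° = −nFE° = −RT ln K, so ln K = nFE°/(RT) = (2)(96485)(+1.98) / ((8.314)(298)) = 154.216.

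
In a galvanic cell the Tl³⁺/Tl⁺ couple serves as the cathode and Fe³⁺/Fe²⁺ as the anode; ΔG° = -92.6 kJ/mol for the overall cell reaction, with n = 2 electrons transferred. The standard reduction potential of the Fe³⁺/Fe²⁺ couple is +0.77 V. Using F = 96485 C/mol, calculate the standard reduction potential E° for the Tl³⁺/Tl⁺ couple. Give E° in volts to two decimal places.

E°cell = −ΔG°/(nF) = −(-92.6×10³)/((2)(96485)) = +0.480 V.
Since Tl³⁺/Tl⁺ is the cathode and Fe³⁺/Fe²⁺ the anode, E°cell = E°(Tl³⁺/Tl⁺) − E°(Fe³⁺/Fe²⁺).
So E°(Tl³⁺/Tl⁺) = E°cell + E°(Fe³⁺/Fe²⁺) = +0.480 + (+0.77) = +1.25 V.

+1.25 V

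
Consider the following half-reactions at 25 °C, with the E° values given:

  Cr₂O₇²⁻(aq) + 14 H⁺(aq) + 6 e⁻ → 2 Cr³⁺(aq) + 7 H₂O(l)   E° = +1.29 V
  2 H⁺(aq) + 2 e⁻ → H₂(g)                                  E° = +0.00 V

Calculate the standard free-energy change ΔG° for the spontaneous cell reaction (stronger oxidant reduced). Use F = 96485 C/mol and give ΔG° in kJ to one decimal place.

-746.8 kJ

Cr₂O₇²⁻/Cr³⁺ (E° = +1.29 V) is the cathode; H⁺/H₂ (E° = +0.00 V) is the anode, so E°cell = +1.29 V.
Balancing electrons gives n = 6 (lcm of 6 and 2).
ΔG° = −nFE° = −(6)(96485)(+1.29) = -746,794 J = -746.8 kJ.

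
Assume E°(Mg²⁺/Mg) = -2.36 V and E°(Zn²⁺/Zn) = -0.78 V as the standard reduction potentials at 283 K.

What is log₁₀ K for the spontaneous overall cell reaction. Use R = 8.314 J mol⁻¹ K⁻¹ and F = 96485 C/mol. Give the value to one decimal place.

Cathode: Zn²⁺/Zn; anode: Mg²⁺/Mg. E°cell = (-0.78) − (-2.36) = +1.58 V, with n = 2.
ΔG° = −nFE° = −RT ln K, so ln K = nFE°/(RT) = (2)(96485)(+1.58) / ((8.314)(283)) = 129.584.
log₁₀ K = 129.584 / ln 10 = 56.3.

56.3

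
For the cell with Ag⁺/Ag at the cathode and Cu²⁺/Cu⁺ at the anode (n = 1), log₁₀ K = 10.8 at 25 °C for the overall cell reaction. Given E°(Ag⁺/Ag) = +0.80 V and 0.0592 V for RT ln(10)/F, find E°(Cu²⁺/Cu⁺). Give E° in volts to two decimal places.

E°cell = (0.0592/n)·log K = (0.0592/1)(10.8) = +0.639 V.
Since Ag⁺/Ag is the cathode and Cu²⁺/Cu⁺ the anode, E°cell = E°(Ag⁺/Ag) − E°(Cu²⁺/Cu⁺).
So E°(Cu²⁺/Cu⁺) = E°(Ag⁺/Ag) − E°cell = (+0.80) − (+0.639) = +0.16 V.

+0.16 V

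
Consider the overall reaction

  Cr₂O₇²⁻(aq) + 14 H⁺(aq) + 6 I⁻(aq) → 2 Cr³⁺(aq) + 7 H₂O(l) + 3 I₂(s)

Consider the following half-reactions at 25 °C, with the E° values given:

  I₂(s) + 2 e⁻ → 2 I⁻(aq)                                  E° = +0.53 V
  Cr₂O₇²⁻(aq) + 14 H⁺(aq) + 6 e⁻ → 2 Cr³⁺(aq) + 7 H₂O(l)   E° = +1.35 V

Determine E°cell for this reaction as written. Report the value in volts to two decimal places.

The Cr₂O₇²⁻/Cr³⁺ couple has the higher reduction potential, so it is the cathode; I₂/I⁻ is oxidised at the anode.
E°cell = E°(cathode) − E°(anode) = (+1.35) − (+0.53) = +0.82 V.

+0.82 V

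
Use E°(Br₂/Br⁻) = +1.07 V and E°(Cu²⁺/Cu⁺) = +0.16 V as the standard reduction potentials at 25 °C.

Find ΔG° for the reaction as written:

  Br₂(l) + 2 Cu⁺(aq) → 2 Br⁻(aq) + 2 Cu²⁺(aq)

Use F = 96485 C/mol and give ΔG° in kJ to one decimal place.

As written, Br₂/Br⁻ is reduced (cathode) and Cu²⁺/Cu⁺ is oxidised (anode), so E°cell = (+1.07) − (+0.16) = +0.91 V.
Balancing electrons gives n = 2.
ΔG° = −nFE° = −(2)(96485)(+0.91) = -175,603 J = -175.6 kJ.

-175.6 kJ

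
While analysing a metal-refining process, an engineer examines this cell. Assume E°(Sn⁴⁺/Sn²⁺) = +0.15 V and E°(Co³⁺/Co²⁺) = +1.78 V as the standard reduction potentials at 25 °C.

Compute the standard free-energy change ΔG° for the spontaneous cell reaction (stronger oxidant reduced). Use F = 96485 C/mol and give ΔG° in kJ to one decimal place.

Co³⁺/Co²⁺ (E° = +1.78 V) is the cathode; Sn⁴⁺/Sn²⁺ (E° = +0.15 V) is the anode, so E°cell = +1.63 V.
Balancing electrons gives n = 2 (lcm of 1 and 2).
ΔG° = −nFE° = −(2)(96485)(+1.63) = -314,541 J = -314.5 kJ.

-314.5 kJ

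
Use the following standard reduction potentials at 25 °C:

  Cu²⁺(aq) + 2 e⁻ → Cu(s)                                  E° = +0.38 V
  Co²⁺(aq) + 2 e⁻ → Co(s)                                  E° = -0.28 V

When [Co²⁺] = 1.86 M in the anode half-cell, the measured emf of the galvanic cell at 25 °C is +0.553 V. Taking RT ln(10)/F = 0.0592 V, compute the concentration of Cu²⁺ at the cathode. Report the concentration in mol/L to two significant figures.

Cu²⁺/Cu is the cathode, Co²⁺/Co the anode: E°cell = +0.66 V, n = 2.
Overall reaction: Cu²⁺(aq) + Co(s) → Cu(s) + Co²⁺(aq); Q = [Co²⁺]^1/[Cu²⁺]^1.
From E = E° − (0.0592/n) log Q: log Q = (E° − E)·n/0.0592 = (+0.66 − (+0.553))·2/0.0592 = 3.6149.
So 1·log[Cu²⁺] = 1·log(1.86) − log Q = 0.2695 − (3.6149) = -3.3454; [Cu²⁺] = 10^(-3.3454) ≈ 0.00045 M.

0.00045 M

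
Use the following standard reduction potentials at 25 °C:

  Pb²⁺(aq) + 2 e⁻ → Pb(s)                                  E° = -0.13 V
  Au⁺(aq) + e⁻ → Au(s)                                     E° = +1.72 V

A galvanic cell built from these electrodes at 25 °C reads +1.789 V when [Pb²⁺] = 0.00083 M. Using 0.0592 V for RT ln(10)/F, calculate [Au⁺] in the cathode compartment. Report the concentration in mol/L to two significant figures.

Au⁺/Au is the cathode, Pb²⁺/Pb the anode: E°cell = +1.85 V, n = 2.
Overall reaction: 2 Au⁺(aq) + Pb(s) → 2 Au(s) + Pb²⁺(aq); Q = [Pb²⁺]^1/[Au⁺]^2.
From E = E° − (0.0592/n) log Q: log Q = (E° − E)·n/0.0592 = (+1.85 − (+1.789))·2/0.0592 = 2.0608.
So 2·log[Au⁺] = 1·log(0.00083) − log Q = -3.0809 − (2.0608) = -5.1417; log[Au⁺] = -5.1417 / 2 = -2.5709; [Au⁺] = 10^(-2.5709) ≈ 0.0027 M.

0.0027 M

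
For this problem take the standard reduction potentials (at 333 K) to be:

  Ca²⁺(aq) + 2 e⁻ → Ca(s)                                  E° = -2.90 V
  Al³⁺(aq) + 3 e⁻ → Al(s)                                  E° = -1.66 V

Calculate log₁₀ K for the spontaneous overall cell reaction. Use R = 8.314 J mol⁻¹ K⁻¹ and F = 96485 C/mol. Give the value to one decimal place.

Cathode: Al³⁺/Al; anode: Ca²⁺/Ca. E°cell = (-1.66) − (-2.90) = +1.24 V, with n = 6.
ΔG° = −nFE° = −RT ln K, so ln K = nFE°/(RT) = (6)(96485)(+1.24) / ((8.314)(333)) = 259.286.
log₁₀ K = 259.286 / ln 10 = 112.6.

112.6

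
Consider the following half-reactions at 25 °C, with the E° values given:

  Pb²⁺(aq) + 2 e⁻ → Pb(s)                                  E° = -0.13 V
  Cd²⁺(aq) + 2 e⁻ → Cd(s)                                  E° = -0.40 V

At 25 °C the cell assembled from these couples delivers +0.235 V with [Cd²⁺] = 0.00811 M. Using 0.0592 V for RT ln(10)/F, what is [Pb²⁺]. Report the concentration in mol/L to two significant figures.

Pb²⁺/Pb is the cathode, Cd²⁺/Cd the anode: E°cell = +0.27 V, n = 2.
Overall reaction: Pb²⁺(aq) + Cd(s) → Pb(s) + Cd²⁺(aq); Q = [Cd²⁺]^1/[Pb²⁺]^1.
From E = E° − (0.0592/n) log Q: log Q = (E° − E)·n/0.0592 = (+0.27 − (+0.235))·2/0.0592 = 1.1824.
So 1·log[Pb²⁺] = 1·log(0.00811) − log Q = -2.0910 − (1.1824) = -3.2734; [Pb²⁺] = 10^(-3.2734) ≈ 0.00053 M.

0.00053 M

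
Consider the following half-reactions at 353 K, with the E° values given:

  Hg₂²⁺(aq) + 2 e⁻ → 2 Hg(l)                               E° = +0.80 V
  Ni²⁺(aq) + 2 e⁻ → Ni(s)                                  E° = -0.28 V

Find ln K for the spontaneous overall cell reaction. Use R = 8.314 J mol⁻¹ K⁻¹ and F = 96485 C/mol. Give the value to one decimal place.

71.0

Cathode: Hg₂²⁺/Hg; anode: Ni²⁺/Ni. E°cell = (+0.80) − (-0.28) = +1.08 V, with n = 2.
ΔG° = −nFE° = −RT ln K, so ln K = nFE°/(RT) = (2)(96485)(+1.08) / ((8.314)(353)) = 71.012.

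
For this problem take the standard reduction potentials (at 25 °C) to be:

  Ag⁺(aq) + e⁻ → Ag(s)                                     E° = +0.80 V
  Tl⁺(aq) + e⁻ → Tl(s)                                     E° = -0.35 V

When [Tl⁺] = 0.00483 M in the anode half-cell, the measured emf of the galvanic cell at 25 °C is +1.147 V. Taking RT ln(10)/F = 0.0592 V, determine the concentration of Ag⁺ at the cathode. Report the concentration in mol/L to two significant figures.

0.0043 M

Ag⁺/Ag is the cathode, Tl⁺/Tl the anode: E°cell = +1.15 V, n = 1.
Overall reaction: Ag⁺(aq) + Tl(s) → Ag(s) + Tl⁺(aq); Q = [Tl⁺]^1/[Ag⁺]^1.
From E = E° − (0.0592/n) log Q: log Q = (E° − E)·n/0.0592 = (+1.15 − (+1.147))·1/0.0592 = 0.0507.
So 1·log[Ag⁺] = 1·log(0.00483) − log Q = -2.3161 − (0.0507) = -2.3668; [Ag⁺] = 10^(-2.3668) ≈ 0.0043 M.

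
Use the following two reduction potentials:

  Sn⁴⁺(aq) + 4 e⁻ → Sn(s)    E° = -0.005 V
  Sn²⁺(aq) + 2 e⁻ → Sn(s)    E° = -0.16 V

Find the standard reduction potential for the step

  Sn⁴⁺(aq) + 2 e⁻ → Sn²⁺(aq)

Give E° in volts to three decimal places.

+0.150 V

Sequential free energies add, so n₃E°₃ = n₁E°₁ + n₂E°₂.
With n₃ = 4, and the known step contributing 2×(-0.16) V, the unknown satisfies 2·E° = 4×(-0.005) − 2×(-0.16) = +0.300.
E° = +0.300 / 2 = +0.150 V.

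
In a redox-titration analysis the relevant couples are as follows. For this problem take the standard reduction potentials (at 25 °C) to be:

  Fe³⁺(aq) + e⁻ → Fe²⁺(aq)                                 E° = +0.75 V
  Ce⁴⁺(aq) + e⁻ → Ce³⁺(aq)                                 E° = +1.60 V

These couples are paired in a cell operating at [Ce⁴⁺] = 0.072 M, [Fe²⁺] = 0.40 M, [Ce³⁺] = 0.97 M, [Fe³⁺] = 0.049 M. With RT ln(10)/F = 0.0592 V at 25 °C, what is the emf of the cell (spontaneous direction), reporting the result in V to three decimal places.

Ce⁴⁺/Ce³⁺ is the cathode (higher E°), Fe³⁺/Fe²⁺ the anode: E°cell = +1.60 − (+0.75) = +0.85 V, n = 1.
Overall: Ce⁴⁺(aq) + Fe²⁺(aq) → Ce³⁺(aq) + Fe³⁺(aq)
Q = [Ce³⁺]·[Fe³⁺] / ([Ce⁴⁺]·[Fe²⁺]); log Q = 0.218.
E = E° − (0.0592/n) log Q = +0.85 − (0.0592/1)(0.218) = +0.837 V.

+0.837 V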